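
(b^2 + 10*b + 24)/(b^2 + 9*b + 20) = (b + 6)/(b + 5)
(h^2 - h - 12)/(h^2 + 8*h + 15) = (h - 4)/(h + 5)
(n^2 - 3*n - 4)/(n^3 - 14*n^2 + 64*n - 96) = (n + 1)/(n^2 - 10*n + 24)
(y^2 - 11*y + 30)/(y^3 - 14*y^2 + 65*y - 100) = (y - 6)/(y^2 - 9*y + 20)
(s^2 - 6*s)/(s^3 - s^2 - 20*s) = (6 - s)/(-s^2 + s + 20)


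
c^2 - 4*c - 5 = (c - 5)*(c + 1)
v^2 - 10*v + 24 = (v - 6)*(v - 4)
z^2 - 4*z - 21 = (z - 7)*(z + 3)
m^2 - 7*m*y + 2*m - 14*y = (m + 2)*(m - 7*y)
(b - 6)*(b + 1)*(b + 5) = b^3 - 31*b - 30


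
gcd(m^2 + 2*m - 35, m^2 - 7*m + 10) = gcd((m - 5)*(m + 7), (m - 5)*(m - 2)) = m - 5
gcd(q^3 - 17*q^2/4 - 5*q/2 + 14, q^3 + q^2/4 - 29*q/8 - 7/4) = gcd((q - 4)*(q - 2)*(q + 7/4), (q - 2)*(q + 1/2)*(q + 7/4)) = q^2 - q/4 - 7/2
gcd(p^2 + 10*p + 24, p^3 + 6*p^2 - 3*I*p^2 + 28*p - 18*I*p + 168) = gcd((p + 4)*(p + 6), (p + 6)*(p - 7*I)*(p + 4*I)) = p + 6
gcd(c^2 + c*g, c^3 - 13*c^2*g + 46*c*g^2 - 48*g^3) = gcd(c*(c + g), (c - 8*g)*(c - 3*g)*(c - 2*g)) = 1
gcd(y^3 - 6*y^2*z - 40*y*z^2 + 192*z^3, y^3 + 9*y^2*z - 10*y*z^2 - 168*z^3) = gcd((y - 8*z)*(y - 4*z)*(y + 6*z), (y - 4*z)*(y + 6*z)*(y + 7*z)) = y^2 + 2*y*z - 24*z^2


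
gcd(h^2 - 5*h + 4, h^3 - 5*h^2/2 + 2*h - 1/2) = h - 1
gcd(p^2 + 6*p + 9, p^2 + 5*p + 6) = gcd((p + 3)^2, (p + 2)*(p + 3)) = p + 3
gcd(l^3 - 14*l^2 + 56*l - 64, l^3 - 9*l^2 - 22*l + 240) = l - 8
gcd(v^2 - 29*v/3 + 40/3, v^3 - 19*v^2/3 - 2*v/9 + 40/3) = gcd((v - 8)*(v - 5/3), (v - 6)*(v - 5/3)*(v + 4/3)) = v - 5/3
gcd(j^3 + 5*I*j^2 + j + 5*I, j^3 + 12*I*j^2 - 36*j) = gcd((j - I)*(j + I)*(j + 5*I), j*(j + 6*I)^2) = 1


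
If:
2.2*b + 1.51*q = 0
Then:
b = -0.686363636363636*q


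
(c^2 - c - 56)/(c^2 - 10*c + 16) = (c + 7)/(c - 2)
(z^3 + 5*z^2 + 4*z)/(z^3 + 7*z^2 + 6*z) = (z + 4)/(z + 6)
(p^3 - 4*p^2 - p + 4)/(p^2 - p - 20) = (-p^3 + 4*p^2 + p - 4)/(-p^2 + p + 20)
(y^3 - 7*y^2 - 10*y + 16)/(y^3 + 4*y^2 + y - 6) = (y - 8)/(y + 3)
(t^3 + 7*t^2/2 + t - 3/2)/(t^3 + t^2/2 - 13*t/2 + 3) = (t + 1)/(t - 2)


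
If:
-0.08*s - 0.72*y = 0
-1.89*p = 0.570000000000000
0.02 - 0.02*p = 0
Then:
No Solution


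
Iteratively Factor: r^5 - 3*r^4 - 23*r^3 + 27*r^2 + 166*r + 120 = (r + 3)*(r^4 - 6*r^3 - 5*r^2 + 42*r + 40) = (r + 2)*(r + 3)*(r^3 - 8*r^2 + 11*r + 20) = (r + 1)*(r + 2)*(r + 3)*(r^2 - 9*r + 20) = (r - 4)*(r + 1)*(r + 2)*(r + 3)*(r - 5)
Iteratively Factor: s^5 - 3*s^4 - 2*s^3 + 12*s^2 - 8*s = (s + 2)*(s^4 - 5*s^3 + 8*s^2 - 4*s) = s*(s + 2)*(s^3 - 5*s^2 + 8*s - 4) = s*(s - 1)*(s + 2)*(s^2 - 4*s + 4) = s*(s - 2)*(s - 1)*(s + 2)*(s - 2)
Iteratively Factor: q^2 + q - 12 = (q - 3)*(q + 4)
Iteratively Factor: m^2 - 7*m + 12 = (m - 3)*(m - 4)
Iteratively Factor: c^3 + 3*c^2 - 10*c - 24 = (c + 4)*(c^2 - c - 6) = (c + 2)*(c + 4)*(c - 3)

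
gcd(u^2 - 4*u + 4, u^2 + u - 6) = u - 2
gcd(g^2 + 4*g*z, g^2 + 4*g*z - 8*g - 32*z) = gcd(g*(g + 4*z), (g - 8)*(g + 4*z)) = g + 4*z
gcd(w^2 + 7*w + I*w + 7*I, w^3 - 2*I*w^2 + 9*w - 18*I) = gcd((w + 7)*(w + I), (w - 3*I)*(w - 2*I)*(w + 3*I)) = 1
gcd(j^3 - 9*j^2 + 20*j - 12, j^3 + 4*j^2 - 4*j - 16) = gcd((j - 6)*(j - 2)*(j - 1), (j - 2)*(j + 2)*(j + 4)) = j - 2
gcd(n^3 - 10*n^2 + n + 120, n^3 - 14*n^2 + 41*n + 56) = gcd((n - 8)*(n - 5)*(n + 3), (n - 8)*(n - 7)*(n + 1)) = n - 8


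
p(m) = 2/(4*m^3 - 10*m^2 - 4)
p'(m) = 2*(-12*m^2 + 20*m)/(4*m^3 - 10*m^2 - 4)^2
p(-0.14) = -0.48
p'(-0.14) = -0.34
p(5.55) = 0.01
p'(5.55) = -0.00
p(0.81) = -0.24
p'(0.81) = 0.23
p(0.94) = -0.21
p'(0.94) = 0.18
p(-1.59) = -0.04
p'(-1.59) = -0.06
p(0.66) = -0.28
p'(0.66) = 0.31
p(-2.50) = -0.02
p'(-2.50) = -0.02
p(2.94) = 0.18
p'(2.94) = -0.71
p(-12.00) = 0.00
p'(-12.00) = 0.00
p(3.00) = 0.14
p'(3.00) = -0.49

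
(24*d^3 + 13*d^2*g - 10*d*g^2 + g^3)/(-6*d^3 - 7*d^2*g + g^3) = (-8*d + g)/(2*d + g)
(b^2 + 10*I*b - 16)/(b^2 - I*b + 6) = (b + 8*I)/(b - 3*I)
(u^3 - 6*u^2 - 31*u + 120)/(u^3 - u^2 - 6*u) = (u^2 - 3*u - 40)/(u*(u + 2))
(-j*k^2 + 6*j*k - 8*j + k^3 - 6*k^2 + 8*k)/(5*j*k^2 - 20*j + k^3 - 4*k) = (-j*k + 4*j + k^2 - 4*k)/(5*j*k + 10*j + k^2 + 2*k)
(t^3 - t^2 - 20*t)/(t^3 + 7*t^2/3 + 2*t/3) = 3*(t^2 - t - 20)/(3*t^2 + 7*t + 2)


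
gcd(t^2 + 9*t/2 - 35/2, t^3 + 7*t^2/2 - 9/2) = 1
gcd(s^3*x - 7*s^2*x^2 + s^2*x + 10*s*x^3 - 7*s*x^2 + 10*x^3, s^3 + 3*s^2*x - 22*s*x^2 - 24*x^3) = 1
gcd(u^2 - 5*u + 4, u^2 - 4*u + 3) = u - 1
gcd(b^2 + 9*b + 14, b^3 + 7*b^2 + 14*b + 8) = b + 2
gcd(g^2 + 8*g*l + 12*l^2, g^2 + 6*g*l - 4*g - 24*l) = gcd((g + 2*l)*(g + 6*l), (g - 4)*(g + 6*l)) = g + 6*l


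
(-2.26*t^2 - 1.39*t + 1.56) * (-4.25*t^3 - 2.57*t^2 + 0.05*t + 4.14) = 9.605*t^5 + 11.7157*t^4 - 3.1707*t^3 - 13.4351*t^2 - 5.6766*t + 6.4584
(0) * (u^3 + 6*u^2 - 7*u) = 0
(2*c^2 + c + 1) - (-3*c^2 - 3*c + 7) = 5*c^2 + 4*c - 6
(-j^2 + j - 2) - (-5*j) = -j^2 + 6*j - 2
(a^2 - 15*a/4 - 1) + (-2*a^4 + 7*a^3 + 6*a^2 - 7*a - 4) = -2*a^4 + 7*a^3 + 7*a^2 - 43*a/4 - 5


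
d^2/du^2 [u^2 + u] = 2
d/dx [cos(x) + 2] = -sin(x)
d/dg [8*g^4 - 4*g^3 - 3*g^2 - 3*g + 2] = 32*g^3 - 12*g^2 - 6*g - 3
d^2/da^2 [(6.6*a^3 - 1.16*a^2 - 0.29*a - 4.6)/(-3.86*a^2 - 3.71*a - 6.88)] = (-2.27373675443232e-13*a^5 - 1.13686837721616e-13*a^4 + 144.281616*a^3 - 784.388448*a^2 - 1525.402512*a - 22.681416)/(57.512456*a^6 + 165.832548*a^5 + 466.916022*a^4 + 642.219179*a^3 + 832.223376*a^2 + 526.831872*a + 325.660672)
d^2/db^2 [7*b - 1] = 0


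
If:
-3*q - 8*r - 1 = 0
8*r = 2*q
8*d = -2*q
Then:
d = 1/20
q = -1/5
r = -1/20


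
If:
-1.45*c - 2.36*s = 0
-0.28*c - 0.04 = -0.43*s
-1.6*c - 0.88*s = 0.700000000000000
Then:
No Solution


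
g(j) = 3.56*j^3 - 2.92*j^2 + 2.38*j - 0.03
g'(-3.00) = 116.02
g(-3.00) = -129.57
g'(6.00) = 351.82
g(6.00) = 678.09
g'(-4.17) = 212.45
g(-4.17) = -318.87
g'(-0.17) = 3.68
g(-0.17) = -0.54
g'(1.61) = 20.66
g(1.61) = 11.09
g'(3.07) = 85.11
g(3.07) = 82.76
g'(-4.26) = 221.07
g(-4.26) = -338.38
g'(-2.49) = 83.14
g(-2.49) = -79.02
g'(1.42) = 15.62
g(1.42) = 7.66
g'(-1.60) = 39.06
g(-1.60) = -25.89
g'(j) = 10.68*j^2 - 5.84*j + 2.38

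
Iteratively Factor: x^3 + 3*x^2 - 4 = (x - 1)*(x^2 + 4*x + 4) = (x - 1)*(x + 2)*(x + 2)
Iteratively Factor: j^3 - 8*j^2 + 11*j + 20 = (j + 1)*(j^2 - 9*j + 20) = (j - 5)*(j + 1)*(j - 4)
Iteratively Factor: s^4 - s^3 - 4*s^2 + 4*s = (s + 2)*(s^3 - 3*s^2 + 2*s) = (s - 1)*(s + 2)*(s^2 - 2*s) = (s - 2)*(s - 1)*(s + 2)*(s)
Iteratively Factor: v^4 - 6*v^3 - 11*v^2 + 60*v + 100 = (v - 5)*(v^3 - v^2 - 16*v - 20) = (v - 5)*(v + 2)*(v^2 - 3*v - 10) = (v - 5)*(v + 2)^2*(v - 5)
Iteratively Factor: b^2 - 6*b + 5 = (b - 5)*(b - 1)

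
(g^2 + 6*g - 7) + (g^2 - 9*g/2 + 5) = 2*g^2 + 3*g/2 - 2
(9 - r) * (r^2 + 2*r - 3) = -r^3 + 7*r^2 + 21*r - 27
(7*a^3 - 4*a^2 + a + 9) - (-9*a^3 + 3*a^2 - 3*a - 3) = 16*a^3 - 7*a^2 + 4*a + 12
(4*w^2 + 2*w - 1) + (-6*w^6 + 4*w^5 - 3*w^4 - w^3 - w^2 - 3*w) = -6*w^6 + 4*w^5 - 3*w^4 - w^3 + 3*w^2 - w - 1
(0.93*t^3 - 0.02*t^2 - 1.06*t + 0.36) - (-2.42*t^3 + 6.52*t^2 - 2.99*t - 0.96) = 3.35*t^3 - 6.54*t^2 + 1.93*t + 1.32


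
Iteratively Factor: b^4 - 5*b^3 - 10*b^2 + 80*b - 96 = (b - 3)*(b^3 - 2*b^2 - 16*b + 32) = (b - 3)*(b + 4)*(b^2 - 6*b + 8) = (b - 3)*(b - 2)*(b + 4)*(b - 4)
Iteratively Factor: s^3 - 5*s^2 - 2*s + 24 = (s - 3)*(s^2 - 2*s - 8) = (s - 4)*(s - 3)*(s + 2)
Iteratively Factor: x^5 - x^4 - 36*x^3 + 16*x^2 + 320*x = (x - 5)*(x^4 + 4*x^3 - 16*x^2 - 64*x) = (x - 5)*(x + 4)*(x^3 - 16*x) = (x - 5)*(x - 4)*(x + 4)*(x^2 + 4*x) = (x - 5)*(x - 4)*(x + 4)^2*(x)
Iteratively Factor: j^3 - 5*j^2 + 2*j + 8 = (j - 4)*(j^2 - j - 2) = (j - 4)*(j - 2)*(j + 1)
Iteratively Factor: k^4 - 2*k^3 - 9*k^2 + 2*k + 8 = (k + 1)*(k^3 - 3*k^2 - 6*k + 8) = (k - 4)*(k + 1)*(k^2 + k - 2) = (k - 4)*(k + 1)*(k + 2)*(k - 1)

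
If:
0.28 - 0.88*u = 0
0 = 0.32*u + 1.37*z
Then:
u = 0.32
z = -0.07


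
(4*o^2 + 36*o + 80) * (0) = 0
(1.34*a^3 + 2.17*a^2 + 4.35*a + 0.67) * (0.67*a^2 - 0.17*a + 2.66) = 0.8978*a^5 + 1.2261*a^4 + 6.11*a^3 + 5.4816*a^2 + 11.4571*a + 1.7822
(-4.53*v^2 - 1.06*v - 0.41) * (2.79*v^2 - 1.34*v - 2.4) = -12.6387*v^4 + 3.1128*v^3 + 11.1485*v^2 + 3.0934*v + 0.984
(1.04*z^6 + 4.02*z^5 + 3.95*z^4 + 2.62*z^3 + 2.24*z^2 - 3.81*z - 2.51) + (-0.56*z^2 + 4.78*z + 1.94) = 1.04*z^6 + 4.02*z^5 + 3.95*z^4 + 2.62*z^3 + 1.68*z^2 + 0.97*z - 0.57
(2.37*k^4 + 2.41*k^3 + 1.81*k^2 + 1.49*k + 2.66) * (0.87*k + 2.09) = 2.0619*k^5 + 7.05*k^4 + 6.6116*k^3 + 5.0792*k^2 + 5.4283*k + 5.5594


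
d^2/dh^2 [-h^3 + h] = -6*h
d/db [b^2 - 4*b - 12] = 2*b - 4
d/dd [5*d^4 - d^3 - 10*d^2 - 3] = d*(20*d^2 - 3*d - 20)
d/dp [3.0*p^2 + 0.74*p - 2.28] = 6.0*p + 0.74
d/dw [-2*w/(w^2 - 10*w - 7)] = 2*(w^2 + 7)/(w^4 - 20*w^3 + 86*w^2 + 140*w + 49)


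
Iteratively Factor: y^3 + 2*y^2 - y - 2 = (y - 1)*(y^2 + 3*y + 2) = (y - 1)*(y + 1)*(y + 2)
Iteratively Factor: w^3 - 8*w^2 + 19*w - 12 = (w - 3)*(w^2 - 5*w + 4) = (w - 3)*(w - 1)*(w - 4)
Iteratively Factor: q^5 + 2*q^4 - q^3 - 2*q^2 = (q + 2)*(q^4 - q^2) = (q - 1)*(q + 2)*(q^3 + q^2) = q*(q - 1)*(q + 2)*(q^2 + q) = q*(q - 1)*(q + 1)*(q + 2)*(q)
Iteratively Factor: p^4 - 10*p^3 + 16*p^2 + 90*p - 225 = (p - 5)*(p^3 - 5*p^2 - 9*p + 45) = (p - 5)*(p - 3)*(p^2 - 2*p - 15) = (p - 5)*(p - 3)*(p + 3)*(p - 5)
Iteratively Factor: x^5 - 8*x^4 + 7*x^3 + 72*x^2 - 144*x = (x + 3)*(x^4 - 11*x^3 + 40*x^2 - 48*x) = (x - 4)*(x + 3)*(x^3 - 7*x^2 + 12*x) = x*(x - 4)*(x + 3)*(x^2 - 7*x + 12) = x*(x - 4)^2*(x + 3)*(x - 3)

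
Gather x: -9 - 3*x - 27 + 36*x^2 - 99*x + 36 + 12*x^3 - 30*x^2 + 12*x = 12*x^3 + 6*x^2 - 90*x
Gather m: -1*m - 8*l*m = m*(-8*l - 1)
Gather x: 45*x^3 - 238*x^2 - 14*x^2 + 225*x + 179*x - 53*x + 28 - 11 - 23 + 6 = 45*x^3 - 252*x^2 + 351*x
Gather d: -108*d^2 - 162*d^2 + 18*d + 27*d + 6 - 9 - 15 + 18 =-270*d^2 + 45*d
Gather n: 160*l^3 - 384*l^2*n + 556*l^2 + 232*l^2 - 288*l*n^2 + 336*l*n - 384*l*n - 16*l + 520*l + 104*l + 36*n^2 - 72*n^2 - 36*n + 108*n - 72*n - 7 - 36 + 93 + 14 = 160*l^3 + 788*l^2 + 608*l + n^2*(-288*l - 36) + n*(-384*l^2 - 48*l) + 64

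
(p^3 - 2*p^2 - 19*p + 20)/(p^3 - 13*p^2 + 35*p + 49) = (p^3 - 2*p^2 - 19*p + 20)/(p^3 - 13*p^2 + 35*p + 49)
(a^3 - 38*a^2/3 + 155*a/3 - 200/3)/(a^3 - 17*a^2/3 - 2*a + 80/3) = (a - 5)/(a + 2)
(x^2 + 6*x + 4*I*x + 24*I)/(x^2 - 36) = (x + 4*I)/(x - 6)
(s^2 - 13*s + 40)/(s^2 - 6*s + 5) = (s - 8)/(s - 1)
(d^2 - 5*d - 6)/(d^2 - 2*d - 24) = (d + 1)/(d + 4)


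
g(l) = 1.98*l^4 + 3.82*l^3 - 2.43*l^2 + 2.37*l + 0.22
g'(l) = 7.92*l^3 + 11.46*l^2 - 4.86*l + 2.37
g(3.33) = 365.69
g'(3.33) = 405.72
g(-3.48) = 91.94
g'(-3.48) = -175.71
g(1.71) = 33.20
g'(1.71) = 67.17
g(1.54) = 23.19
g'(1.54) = 50.99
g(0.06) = 0.35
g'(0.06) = 2.12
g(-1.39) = -10.64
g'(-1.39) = 10.00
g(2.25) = 87.51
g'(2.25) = 139.66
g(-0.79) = -4.28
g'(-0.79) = 9.46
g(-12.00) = 34078.18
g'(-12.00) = -11974.83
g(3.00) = 248.98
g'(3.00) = 304.77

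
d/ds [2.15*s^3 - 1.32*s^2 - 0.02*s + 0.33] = 6.45*s^2 - 2.64*s - 0.02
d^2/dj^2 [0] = 0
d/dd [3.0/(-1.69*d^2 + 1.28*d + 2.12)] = (10.14*d - 3.84)/(-1.69*d^2 + 1.28*d + 2.12)^2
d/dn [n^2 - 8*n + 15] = 2*n - 8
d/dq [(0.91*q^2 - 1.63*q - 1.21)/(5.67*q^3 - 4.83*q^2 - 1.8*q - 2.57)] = (-5.1597*q^4 + 18.4842*q^3 + 11.0712*q^2 - 16.366*q + 2.0111)/(32.1489*q^6 - 54.7722*q^5 + 2.9169*q^4 - 11.7558*q^3 + 28.0662*q^2 + 9.252*q + 6.6049)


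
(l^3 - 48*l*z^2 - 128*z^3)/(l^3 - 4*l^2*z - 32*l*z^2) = (l + 4*z)/l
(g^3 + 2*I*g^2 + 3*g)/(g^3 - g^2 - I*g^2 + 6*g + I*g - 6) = g*(g^2 + 2*I*g + 3)/(g^3 - g^2*(1 + I) + g*(6 + I) - 6)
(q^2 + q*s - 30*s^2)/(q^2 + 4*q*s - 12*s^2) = (q - 5*s)/(q - 2*s)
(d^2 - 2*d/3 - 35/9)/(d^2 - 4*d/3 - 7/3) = (d + 5/3)/(d + 1)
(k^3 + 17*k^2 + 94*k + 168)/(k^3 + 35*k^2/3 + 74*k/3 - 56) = 3*(k + 4)/(3*k - 4)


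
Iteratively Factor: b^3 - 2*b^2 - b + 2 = (b + 1)*(b^2 - 3*b + 2) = (b - 1)*(b + 1)*(b - 2)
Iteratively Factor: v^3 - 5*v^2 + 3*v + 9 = (v + 1)*(v^2 - 6*v + 9) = (v - 3)*(v + 1)*(v - 3)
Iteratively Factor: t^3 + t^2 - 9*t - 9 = (t + 3)*(t^2 - 2*t - 3) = (t - 3)*(t + 3)*(t + 1)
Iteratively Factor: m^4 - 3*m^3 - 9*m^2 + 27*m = (m + 3)*(m^3 - 6*m^2 + 9*m) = m*(m + 3)*(m^2 - 6*m + 9) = m*(m - 3)*(m + 3)*(m - 3)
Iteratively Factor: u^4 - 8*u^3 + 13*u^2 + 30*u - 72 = (u - 3)*(u^3 - 5*u^2 - 2*u + 24) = (u - 3)*(u + 2)*(u^2 - 7*u + 12) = (u - 4)*(u - 3)*(u + 2)*(u - 3)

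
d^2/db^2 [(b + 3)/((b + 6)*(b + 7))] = 2*(b^3 + 9*b^2 - 9*b - 165)/(b^6 + 39*b^5 + 633*b^4 + 5473*b^3 + 26586*b^2 + 68796*b + 74088)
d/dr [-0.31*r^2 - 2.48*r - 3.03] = -0.62*r - 2.48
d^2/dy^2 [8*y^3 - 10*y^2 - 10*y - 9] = 48*y - 20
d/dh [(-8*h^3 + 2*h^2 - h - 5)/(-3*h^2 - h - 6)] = (24*h^4 + 16*h^3 + 139*h^2 - 54*h + 1)/(9*h^4 + 6*h^3 + 37*h^2 + 12*h + 36)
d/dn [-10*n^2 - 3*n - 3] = -20*n - 3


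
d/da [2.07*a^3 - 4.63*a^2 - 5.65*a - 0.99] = 6.21*a^2 - 9.26*a - 5.65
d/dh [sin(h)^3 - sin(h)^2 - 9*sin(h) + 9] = (3*sin(h)^2 - 2*sin(h) - 9)*cos(h)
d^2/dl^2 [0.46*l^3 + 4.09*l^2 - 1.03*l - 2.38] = 2.76*l + 8.18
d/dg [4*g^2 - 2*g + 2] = 8*g - 2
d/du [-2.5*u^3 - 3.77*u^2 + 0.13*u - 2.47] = -7.5*u^2 - 7.54*u + 0.13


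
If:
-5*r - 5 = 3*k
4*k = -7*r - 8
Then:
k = 5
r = -4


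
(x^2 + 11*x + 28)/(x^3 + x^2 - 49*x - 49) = (x + 4)/(x^2 - 6*x - 7)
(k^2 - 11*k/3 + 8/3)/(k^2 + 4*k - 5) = (k - 8/3)/(k + 5)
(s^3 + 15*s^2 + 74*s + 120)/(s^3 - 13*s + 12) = (s^2 + 11*s + 30)/(s^2 - 4*s + 3)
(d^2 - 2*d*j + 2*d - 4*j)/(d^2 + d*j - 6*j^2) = (d + 2)/(d + 3*j)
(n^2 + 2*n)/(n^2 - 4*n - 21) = n*(n + 2)/(n^2 - 4*n - 21)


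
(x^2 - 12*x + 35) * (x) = x^3 - 12*x^2 + 35*x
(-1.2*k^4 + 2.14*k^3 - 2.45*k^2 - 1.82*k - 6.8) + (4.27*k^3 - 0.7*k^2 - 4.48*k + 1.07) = -1.2*k^4 + 6.41*k^3 - 3.15*k^2 - 6.3*k - 5.73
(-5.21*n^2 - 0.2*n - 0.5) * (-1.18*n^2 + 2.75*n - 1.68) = 6.1478*n^4 - 14.0915*n^3 + 8.7928*n^2 - 1.039*n + 0.84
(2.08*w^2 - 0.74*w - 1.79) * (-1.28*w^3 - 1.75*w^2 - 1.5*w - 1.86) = -2.6624*w^5 - 2.6928*w^4 + 0.4662*w^3 + 0.3737*w^2 + 4.0614*w + 3.3294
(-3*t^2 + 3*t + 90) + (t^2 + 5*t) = -2*t^2 + 8*t + 90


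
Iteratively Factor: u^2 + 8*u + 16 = (u + 4)*(u + 4)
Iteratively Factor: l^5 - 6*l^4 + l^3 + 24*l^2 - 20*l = (l + 2)*(l^4 - 8*l^3 + 17*l^2 - 10*l) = l*(l + 2)*(l^3 - 8*l^2 + 17*l - 10) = l*(l - 2)*(l + 2)*(l^2 - 6*l + 5) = l*(l - 2)*(l - 1)*(l + 2)*(l - 5)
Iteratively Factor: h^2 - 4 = (h + 2)*(h - 2)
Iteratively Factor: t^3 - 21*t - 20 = (t + 4)*(t^2 - 4*t - 5) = (t - 5)*(t + 4)*(t + 1)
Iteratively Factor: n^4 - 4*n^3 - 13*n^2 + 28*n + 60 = (n + 2)*(n^3 - 6*n^2 - n + 30) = (n - 3)*(n + 2)*(n^2 - 3*n - 10) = (n - 5)*(n - 3)*(n + 2)*(n + 2)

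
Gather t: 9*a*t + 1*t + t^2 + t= t^2 + t*(9*a + 2)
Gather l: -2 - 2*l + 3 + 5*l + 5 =3*l + 6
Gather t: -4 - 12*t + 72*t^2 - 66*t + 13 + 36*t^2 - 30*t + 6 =108*t^2 - 108*t + 15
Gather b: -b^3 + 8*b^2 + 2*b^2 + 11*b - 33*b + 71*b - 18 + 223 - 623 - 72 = -b^3 + 10*b^2 + 49*b - 490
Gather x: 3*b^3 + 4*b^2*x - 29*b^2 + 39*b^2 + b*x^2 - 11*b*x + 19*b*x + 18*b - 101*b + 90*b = 3*b^3 + 10*b^2 + b*x^2 + 7*b + x*(4*b^2 + 8*b)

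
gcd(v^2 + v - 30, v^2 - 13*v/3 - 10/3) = v - 5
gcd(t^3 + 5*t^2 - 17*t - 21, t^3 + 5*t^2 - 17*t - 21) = t^3 + 5*t^2 - 17*t - 21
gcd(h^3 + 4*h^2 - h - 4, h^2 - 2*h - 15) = 1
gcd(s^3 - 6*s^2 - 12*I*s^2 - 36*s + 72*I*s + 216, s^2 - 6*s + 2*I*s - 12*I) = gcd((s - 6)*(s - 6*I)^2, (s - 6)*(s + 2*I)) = s - 6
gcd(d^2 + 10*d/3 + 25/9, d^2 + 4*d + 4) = 1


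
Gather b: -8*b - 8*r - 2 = -8*b - 8*r - 2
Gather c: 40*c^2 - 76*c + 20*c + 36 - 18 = 40*c^2 - 56*c + 18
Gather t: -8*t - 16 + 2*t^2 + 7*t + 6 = 2*t^2 - t - 10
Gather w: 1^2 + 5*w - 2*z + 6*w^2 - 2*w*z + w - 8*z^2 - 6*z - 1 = 6*w^2 + w*(6 - 2*z) - 8*z^2 - 8*z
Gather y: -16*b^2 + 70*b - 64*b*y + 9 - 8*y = -16*b^2 + 70*b + y*(-64*b - 8) + 9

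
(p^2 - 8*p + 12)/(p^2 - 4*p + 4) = (p - 6)/(p - 2)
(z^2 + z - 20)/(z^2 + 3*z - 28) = (z + 5)/(z + 7)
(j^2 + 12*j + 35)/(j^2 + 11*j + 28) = (j + 5)/(j + 4)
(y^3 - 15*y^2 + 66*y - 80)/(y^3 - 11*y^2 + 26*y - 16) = (y - 5)/(y - 1)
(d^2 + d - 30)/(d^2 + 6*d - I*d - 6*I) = (d - 5)/(d - I)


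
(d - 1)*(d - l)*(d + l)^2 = d^4 + d^3*l - d^3 - d^2*l^2 - d^2*l - d*l^3 + d*l^2 + l^3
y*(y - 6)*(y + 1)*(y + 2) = y^4 - 3*y^3 - 16*y^2 - 12*y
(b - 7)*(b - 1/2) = b^2 - 15*b/2 + 7/2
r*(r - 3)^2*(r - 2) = r^4 - 8*r^3 + 21*r^2 - 18*r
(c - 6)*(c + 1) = c^2 - 5*c - 6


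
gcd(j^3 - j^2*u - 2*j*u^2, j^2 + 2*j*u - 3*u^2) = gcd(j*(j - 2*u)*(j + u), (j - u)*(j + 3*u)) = 1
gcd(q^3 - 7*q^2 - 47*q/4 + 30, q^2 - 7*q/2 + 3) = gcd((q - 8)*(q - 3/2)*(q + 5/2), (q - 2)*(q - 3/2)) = q - 3/2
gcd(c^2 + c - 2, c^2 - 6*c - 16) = c + 2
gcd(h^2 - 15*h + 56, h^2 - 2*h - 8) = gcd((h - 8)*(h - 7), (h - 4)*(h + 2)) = 1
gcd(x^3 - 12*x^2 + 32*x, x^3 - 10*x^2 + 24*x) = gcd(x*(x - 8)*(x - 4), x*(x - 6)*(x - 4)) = x^2 - 4*x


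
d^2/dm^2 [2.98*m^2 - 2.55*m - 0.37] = 5.96000000000000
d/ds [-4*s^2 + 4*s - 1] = 4 - 8*s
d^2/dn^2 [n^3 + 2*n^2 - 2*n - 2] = 6*n + 4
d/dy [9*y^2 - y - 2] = 18*y - 1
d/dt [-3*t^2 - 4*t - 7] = -6*t - 4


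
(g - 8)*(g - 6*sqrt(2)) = g^2 - 6*sqrt(2)*g - 8*g + 48*sqrt(2)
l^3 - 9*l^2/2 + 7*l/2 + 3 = (l - 3)*(l - 2)*(l + 1/2)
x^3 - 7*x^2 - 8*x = x*(x - 8)*(x + 1)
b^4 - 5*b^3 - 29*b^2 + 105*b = b*(b - 7)*(b - 3)*(b + 5)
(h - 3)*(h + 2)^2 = h^3 + h^2 - 8*h - 12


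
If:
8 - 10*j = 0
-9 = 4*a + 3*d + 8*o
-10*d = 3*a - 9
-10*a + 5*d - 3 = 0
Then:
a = 3/23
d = 99/115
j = 4/5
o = -174/115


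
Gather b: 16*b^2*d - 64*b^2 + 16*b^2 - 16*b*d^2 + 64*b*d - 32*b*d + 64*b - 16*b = b^2*(16*d - 48) + b*(-16*d^2 + 32*d + 48)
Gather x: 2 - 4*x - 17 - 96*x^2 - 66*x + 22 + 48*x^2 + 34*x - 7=-48*x^2 - 36*x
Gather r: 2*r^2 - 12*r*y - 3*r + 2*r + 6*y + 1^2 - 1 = 2*r^2 + r*(-12*y - 1) + 6*y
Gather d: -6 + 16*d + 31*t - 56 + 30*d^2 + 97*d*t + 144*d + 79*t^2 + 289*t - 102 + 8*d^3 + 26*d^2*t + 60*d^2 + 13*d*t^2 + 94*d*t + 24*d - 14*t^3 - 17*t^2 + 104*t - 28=8*d^3 + d^2*(26*t + 90) + d*(13*t^2 + 191*t + 184) - 14*t^3 + 62*t^2 + 424*t - 192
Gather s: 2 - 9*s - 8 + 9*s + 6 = 0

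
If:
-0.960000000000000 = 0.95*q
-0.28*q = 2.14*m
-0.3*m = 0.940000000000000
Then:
No Solution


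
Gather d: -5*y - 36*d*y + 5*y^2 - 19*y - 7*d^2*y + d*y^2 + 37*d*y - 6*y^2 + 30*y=-7*d^2*y + d*(y^2 + y) - y^2 + 6*y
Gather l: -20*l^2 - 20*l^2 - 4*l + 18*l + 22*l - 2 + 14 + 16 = -40*l^2 + 36*l + 28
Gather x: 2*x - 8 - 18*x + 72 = 64 - 16*x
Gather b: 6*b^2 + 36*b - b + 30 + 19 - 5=6*b^2 + 35*b + 44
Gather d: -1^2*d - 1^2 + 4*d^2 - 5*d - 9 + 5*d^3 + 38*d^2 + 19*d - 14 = 5*d^3 + 42*d^2 + 13*d - 24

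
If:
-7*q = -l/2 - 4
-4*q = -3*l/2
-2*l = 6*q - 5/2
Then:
No Solution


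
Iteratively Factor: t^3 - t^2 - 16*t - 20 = (t - 5)*(t^2 + 4*t + 4) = (t - 5)*(t + 2)*(t + 2)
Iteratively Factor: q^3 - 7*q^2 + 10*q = (q - 2)*(q^2 - 5*q) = (q - 5)*(q - 2)*(q)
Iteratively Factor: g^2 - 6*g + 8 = (g - 4)*(g - 2)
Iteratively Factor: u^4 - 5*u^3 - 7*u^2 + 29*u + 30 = (u - 3)*(u^3 - 2*u^2 - 13*u - 10) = (u - 5)*(u - 3)*(u^2 + 3*u + 2) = (u - 5)*(u - 3)*(u + 1)*(u + 2)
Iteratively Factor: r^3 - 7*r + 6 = (r + 3)*(r^2 - 3*r + 2) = (r - 2)*(r + 3)*(r - 1)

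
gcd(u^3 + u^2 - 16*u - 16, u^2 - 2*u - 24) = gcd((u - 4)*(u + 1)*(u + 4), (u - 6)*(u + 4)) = u + 4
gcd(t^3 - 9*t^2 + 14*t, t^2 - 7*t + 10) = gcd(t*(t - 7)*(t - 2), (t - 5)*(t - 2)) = t - 2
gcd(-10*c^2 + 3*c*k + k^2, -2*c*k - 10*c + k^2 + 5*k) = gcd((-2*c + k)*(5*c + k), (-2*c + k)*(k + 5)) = 2*c - k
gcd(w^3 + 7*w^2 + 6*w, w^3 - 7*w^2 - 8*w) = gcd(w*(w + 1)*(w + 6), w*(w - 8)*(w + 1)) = w^2 + w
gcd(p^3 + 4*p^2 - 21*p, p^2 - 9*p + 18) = p - 3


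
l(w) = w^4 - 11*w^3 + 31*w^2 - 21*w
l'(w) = 4*w^3 - 33*w^2 + 62*w - 21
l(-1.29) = 105.06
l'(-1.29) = -164.48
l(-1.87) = 231.83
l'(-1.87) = -278.49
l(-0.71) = 34.73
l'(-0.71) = -83.09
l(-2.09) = 298.80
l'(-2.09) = -331.24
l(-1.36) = 116.99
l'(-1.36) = -176.42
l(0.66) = -3.33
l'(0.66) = 6.70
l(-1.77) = 205.10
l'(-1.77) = -256.31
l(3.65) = -21.06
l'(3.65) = -39.83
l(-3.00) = 720.00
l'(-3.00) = -612.00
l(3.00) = 0.00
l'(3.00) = -24.00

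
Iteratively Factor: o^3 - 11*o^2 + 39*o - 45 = (o - 5)*(o^2 - 6*o + 9) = (o - 5)*(o - 3)*(o - 3)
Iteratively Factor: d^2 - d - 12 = (d + 3)*(d - 4)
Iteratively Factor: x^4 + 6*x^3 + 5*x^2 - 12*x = (x + 4)*(x^3 + 2*x^2 - 3*x) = x*(x + 4)*(x^2 + 2*x - 3) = x*(x + 3)*(x + 4)*(x - 1)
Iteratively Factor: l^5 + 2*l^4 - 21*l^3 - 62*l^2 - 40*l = (l + 4)*(l^4 - 2*l^3 - 13*l^2 - 10*l) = (l + 1)*(l + 4)*(l^3 - 3*l^2 - 10*l) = (l - 5)*(l + 1)*(l + 4)*(l^2 + 2*l) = (l - 5)*(l + 1)*(l + 2)*(l + 4)*(l)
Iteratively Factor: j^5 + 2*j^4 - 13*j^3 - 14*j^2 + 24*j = (j - 3)*(j^4 + 5*j^3 + 2*j^2 - 8*j) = (j - 3)*(j + 2)*(j^3 + 3*j^2 - 4*j) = (j - 3)*(j + 2)*(j + 4)*(j^2 - j) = j*(j - 3)*(j + 2)*(j + 4)*(j - 1)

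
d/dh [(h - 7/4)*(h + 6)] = 2*h + 17/4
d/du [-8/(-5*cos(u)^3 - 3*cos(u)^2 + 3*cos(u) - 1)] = 24*(5*cos(u)^2 + 2*cos(u) - 1)*sin(u)/(5*cos(u)^3 + 3*cos(u)^2 - 3*cos(u) + 1)^2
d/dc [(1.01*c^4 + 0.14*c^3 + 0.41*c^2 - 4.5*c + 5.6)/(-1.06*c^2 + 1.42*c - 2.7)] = (-2.1412*c^5 + 4.1542*c^4 - 10.5104*c^3 - 5.3218*c^2 + 9.658*c + 4.198)/(1.1236*c^4 - 3.0104*c^3 + 7.7404*c^2 - 7.668*c + 7.29)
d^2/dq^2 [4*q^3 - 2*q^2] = 24*q - 4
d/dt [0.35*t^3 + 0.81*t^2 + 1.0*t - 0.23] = 1.05*t^2 + 1.62*t + 1.0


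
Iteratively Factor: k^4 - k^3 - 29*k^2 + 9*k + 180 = (k + 4)*(k^3 - 5*k^2 - 9*k + 45) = (k - 3)*(k + 4)*(k^2 - 2*k - 15) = (k - 3)*(k + 3)*(k + 4)*(k - 5)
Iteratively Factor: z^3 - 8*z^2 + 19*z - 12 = (z - 4)*(z^2 - 4*z + 3) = (z - 4)*(z - 3)*(z - 1)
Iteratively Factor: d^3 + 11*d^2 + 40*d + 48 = (d + 4)*(d^2 + 7*d + 12) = (d + 4)^2*(d + 3)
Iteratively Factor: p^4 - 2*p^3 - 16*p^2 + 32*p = (p)*(p^3 - 2*p^2 - 16*p + 32) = p*(p - 2)*(p^2 - 16) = p*(p - 4)*(p - 2)*(p + 4)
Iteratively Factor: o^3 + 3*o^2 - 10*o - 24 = (o - 3)*(o^2 + 6*o + 8) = (o - 3)*(o + 4)*(o + 2)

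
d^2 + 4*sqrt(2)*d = d*(d + 4*sqrt(2))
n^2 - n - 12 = (n - 4)*(n + 3)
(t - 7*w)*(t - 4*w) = t^2 - 11*t*w + 28*w^2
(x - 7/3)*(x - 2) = x^2 - 13*x/3 + 14/3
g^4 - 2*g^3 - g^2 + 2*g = g*(g - 2)*(g - 1)*(g + 1)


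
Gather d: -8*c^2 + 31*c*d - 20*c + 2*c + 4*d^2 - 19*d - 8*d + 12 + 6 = -8*c^2 - 18*c + 4*d^2 + d*(31*c - 27) + 18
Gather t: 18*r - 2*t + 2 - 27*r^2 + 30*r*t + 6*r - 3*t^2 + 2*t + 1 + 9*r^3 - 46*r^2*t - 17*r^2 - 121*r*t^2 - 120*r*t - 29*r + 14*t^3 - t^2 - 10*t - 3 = 9*r^3 - 44*r^2 - 5*r + 14*t^3 + t^2*(-121*r - 4) + t*(-46*r^2 - 90*r - 10)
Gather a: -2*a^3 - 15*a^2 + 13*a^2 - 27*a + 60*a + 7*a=-2*a^3 - 2*a^2 + 40*a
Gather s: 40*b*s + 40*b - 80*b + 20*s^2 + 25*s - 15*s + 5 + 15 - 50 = -40*b + 20*s^2 + s*(40*b + 10) - 30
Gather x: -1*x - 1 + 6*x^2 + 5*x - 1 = 6*x^2 + 4*x - 2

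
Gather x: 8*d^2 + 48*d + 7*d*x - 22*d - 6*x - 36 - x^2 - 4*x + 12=8*d^2 + 26*d - x^2 + x*(7*d - 10) - 24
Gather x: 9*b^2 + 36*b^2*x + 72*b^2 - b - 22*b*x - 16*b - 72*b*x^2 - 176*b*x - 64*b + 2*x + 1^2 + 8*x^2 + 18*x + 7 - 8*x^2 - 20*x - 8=81*b^2 - 72*b*x^2 - 81*b + x*(36*b^2 - 198*b)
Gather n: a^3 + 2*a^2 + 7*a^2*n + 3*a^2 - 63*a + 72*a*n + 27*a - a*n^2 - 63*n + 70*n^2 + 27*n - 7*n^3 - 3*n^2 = a^3 + 5*a^2 - 36*a - 7*n^3 + n^2*(67 - a) + n*(7*a^2 + 72*a - 36)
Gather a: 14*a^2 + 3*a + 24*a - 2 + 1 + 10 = 14*a^2 + 27*a + 9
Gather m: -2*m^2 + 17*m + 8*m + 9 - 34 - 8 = -2*m^2 + 25*m - 33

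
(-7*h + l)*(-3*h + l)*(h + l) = 21*h^3 + 11*h^2*l - 9*h*l^2 + l^3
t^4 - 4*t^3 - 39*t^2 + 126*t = t*(t - 7)*(t - 3)*(t + 6)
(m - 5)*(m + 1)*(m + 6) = m^3 + 2*m^2 - 29*m - 30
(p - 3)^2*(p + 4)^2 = p^4 + 2*p^3 - 23*p^2 - 24*p + 144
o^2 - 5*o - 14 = (o - 7)*(o + 2)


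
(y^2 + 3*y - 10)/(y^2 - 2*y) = (y + 5)/y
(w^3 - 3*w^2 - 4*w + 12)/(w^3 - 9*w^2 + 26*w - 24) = (w + 2)/(w - 4)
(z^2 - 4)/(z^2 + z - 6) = (z + 2)/(z + 3)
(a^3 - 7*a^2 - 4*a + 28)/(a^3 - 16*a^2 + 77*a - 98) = (a + 2)/(a - 7)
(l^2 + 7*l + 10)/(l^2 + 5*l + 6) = (l + 5)/(l + 3)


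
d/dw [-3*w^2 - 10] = -6*w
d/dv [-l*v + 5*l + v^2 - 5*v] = -l + 2*v - 5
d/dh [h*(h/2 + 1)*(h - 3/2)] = 3*h^2/2 + h/2 - 3/2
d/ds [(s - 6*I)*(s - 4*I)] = 2*s - 10*I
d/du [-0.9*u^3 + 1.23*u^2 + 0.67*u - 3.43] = -2.7*u^2 + 2.46*u + 0.67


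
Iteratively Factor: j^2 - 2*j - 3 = (j + 1)*(j - 3)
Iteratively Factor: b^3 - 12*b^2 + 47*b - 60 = (b - 3)*(b^2 - 9*b + 20) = (b - 4)*(b - 3)*(b - 5)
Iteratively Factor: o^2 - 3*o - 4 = (o - 4)*(o + 1)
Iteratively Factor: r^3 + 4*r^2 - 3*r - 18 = (r + 3)*(r^2 + r - 6) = (r - 2)*(r + 3)*(r + 3)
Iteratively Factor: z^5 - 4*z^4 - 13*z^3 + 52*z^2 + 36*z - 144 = (z - 3)*(z^4 - z^3 - 16*z^2 + 4*z + 48) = (z - 3)*(z + 3)*(z^3 - 4*z^2 - 4*z + 16) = (z - 3)*(z + 2)*(z + 3)*(z^2 - 6*z + 8) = (z - 4)*(z - 3)*(z + 2)*(z + 3)*(z - 2)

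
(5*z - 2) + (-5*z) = -2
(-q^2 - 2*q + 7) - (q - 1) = -q^2 - 3*q + 8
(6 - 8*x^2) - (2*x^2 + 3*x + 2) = -10*x^2 - 3*x + 4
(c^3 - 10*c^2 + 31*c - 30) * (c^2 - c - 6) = c^5 - 11*c^4 + 35*c^3 - c^2 - 156*c + 180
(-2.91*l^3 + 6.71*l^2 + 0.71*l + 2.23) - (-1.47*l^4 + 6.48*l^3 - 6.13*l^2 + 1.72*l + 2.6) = 1.47*l^4 - 9.39*l^3 + 12.84*l^2 - 1.01*l - 0.37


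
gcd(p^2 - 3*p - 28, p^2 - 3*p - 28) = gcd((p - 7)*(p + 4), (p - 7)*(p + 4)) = p^2 - 3*p - 28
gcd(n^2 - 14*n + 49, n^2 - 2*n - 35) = n - 7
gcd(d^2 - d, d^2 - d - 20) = 1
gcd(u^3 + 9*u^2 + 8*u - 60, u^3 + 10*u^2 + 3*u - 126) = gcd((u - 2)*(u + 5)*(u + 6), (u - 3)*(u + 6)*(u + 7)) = u + 6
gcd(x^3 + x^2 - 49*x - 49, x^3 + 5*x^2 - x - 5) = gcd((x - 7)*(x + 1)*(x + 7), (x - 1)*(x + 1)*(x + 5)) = x + 1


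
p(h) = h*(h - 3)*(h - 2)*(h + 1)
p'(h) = h*(h - 3)*(h - 2) + h*(h - 3)*(h + 1) + h*(h - 2)*(h + 1) + (h - 3)*(h - 2)*(h + 1) = 4*h^3 - 12*h^2 + 2*h + 6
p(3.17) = 2.63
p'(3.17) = 19.17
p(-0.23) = -1.28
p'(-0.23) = 4.86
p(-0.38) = -1.90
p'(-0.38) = 3.29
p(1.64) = 2.12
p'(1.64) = -5.35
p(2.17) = -0.97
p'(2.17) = -5.29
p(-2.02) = 41.58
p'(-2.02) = -79.97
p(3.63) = 17.26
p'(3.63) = 46.47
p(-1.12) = 1.73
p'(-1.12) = -16.91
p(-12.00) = 27720.00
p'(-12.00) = -8658.00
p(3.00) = 0.00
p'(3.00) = 12.00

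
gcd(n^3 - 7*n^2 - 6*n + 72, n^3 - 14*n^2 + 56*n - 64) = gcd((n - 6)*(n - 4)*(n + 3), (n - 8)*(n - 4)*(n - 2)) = n - 4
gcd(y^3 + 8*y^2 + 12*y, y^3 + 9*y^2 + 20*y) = y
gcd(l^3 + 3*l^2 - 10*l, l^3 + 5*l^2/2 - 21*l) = l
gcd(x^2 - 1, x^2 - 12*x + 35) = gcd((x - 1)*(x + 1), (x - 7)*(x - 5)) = 1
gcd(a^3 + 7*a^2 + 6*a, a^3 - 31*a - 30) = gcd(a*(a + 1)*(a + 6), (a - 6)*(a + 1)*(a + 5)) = a + 1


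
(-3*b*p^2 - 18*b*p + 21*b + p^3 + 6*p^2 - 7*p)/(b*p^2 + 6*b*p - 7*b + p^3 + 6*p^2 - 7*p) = (-3*b + p)/(b + p)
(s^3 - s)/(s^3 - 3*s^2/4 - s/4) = 4*(s + 1)/(4*s + 1)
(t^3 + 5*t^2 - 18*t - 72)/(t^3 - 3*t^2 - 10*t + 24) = (t + 6)/(t - 2)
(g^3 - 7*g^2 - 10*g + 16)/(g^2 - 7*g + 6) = (g^2 - 6*g - 16)/(g - 6)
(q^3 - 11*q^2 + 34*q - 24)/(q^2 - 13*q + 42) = (q^2 - 5*q + 4)/(q - 7)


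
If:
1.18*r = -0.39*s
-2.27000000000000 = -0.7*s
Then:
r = -1.07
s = 3.24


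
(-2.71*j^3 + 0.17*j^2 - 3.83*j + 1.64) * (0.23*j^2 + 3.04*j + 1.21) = -0.6233*j^5 - 8.1993*j^4 - 3.6432*j^3 - 11.0603*j^2 + 0.3513*j + 1.9844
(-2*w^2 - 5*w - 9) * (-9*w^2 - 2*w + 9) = 18*w^4 + 49*w^3 + 73*w^2 - 27*w - 81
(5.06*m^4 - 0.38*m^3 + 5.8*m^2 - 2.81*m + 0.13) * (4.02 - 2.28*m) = -11.5368*m^5 + 21.2076*m^4 - 14.7516*m^3 + 29.7228*m^2 - 11.5926*m + 0.5226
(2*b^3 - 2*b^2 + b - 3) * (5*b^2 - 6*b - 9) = 10*b^5 - 22*b^4 - b^3 - 3*b^2 + 9*b + 27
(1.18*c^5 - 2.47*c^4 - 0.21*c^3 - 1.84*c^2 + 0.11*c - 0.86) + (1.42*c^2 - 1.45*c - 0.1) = 1.18*c^5 - 2.47*c^4 - 0.21*c^3 - 0.42*c^2 - 1.34*c - 0.96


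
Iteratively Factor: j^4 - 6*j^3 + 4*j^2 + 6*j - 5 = (j - 5)*(j^3 - j^2 - j + 1) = (j - 5)*(j - 1)*(j^2 - 1) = (j - 5)*(j - 1)*(j + 1)*(j - 1)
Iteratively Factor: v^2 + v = (v + 1)*(v)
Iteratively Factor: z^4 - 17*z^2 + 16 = (z + 1)*(z^3 - z^2 - 16*z + 16) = (z + 1)*(z + 4)*(z^2 - 5*z + 4) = (z - 1)*(z + 1)*(z + 4)*(z - 4)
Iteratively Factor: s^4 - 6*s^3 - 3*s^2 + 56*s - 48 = (s + 3)*(s^3 - 9*s^2 + 24*s - 16) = (s - 1)*(s + 3)*(s^2 - 8*s + 16) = (s - 4)*(s - 1)*(s + 3)*(s - 4)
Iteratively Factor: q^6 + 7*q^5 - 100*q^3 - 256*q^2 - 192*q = (q + 3)*(q^5 + 4*q^4 - 12*q^3 - 64*q^2 - 64*q) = (q - 4)*(q + 3)*(q^4 + 8*q^3 + 20*q^2 + 16*q) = (q - 4)*(q + 2)*(q + 3)*(q^3 + 6*q^2 + 8*q) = (q - 4)*(q + 2)^2*(q + 3)*(q^2 + 4*q) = (q - 4)*(q + 2)^2*(q + 3)*(q + 4)*(q)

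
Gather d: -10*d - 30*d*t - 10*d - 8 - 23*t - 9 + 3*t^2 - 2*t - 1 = d*(-30*t - 20) + 3*t^2 - 25*t - 18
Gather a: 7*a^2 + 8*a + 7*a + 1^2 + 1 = 7*a^2 + 15*a + 2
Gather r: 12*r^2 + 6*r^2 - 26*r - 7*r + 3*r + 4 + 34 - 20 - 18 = 18*r^2 - 30*r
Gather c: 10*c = 10*c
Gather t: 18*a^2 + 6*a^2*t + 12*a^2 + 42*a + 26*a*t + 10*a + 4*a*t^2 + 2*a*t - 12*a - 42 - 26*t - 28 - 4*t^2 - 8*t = 30*a^2 + 40*a + t^2*(4*a - 4) + t*(6*a^2 + 28*a - 34) - 70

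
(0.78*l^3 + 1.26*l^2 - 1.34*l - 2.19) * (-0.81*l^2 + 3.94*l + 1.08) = -0.6318*l^5 + 2.0526*l^4 + 6.8922*l^3 - 2.1449*l^2 - 10.0758*l - 2.3652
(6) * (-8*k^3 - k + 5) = -48*k^3 - 6*k + 30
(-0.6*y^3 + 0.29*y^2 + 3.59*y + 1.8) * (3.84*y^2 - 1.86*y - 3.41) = -2.304*y^5 + 2.2296*y^4 + 15.2922*y^3 - 0.754300000000001*y^2 - 15.5899*y - 6.138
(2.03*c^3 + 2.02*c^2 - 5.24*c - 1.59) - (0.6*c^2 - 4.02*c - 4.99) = 2.03*c^3 + 1.42*c^2 - 1.22*c + 3.4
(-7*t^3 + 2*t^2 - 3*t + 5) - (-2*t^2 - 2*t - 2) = -7*t^3 + 4*t^2 - t + 7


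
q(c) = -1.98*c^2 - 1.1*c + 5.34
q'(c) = -3.96*c - 1.1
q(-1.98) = -0.24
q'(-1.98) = 6.74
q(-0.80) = 4.95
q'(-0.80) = 2.07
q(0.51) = 4.26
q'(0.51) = -3.12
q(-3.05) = -9.72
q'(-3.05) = 10.98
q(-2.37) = -3.17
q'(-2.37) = 8.29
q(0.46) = 4.42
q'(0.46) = -2.92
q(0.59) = 4.00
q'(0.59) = -3.44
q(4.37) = -37.28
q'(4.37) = -18.41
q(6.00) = -72.54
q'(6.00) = -24.86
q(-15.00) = -423.66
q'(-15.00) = 58.30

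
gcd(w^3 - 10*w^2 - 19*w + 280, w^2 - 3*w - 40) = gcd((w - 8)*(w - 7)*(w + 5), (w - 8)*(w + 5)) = w^2 - 3*w - 40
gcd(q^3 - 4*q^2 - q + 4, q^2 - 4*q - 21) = 1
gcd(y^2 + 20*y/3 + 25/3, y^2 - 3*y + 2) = 1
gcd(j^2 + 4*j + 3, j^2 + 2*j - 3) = j + 3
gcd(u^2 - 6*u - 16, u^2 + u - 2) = u + 2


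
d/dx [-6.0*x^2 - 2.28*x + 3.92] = -12.0*x - 2.28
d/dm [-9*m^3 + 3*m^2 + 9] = 3*m*(2 - 9*m)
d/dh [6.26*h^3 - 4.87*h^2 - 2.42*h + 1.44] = 18.78*h^2 - 9.74*h - 2.42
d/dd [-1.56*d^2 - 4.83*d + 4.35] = -3.12*d - 4.83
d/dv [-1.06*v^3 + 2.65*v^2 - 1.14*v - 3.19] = -3.18*v^2 + 5.3*v - 1.14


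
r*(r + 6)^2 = r^3 + 12*r^2 + 36*r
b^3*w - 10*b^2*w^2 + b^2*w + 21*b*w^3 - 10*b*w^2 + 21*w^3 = (b - 7*w)*(b - 3*w)*(b*w + w)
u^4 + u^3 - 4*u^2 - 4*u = u*(u - 2)*(u + 1)*(u + 2)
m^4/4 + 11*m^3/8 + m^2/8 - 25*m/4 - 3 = (m/4 + 1)*(m - 2)*(m + 1/2)*(m + 3)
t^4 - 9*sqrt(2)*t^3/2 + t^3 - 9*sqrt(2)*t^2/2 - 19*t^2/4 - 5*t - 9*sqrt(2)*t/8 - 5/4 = (t + 1/2)^2*(t - 5*sqrt(2))*(t + sqrt(2)/2)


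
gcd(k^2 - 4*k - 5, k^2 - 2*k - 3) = k + 1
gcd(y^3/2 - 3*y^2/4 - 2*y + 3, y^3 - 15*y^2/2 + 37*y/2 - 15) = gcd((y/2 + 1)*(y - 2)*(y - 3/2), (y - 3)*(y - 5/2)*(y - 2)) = y - 2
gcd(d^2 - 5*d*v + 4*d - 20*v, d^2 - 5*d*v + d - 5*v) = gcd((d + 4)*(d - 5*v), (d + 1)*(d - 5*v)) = -d + 5*v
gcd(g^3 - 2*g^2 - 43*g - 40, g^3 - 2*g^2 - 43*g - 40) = g^3 - 2*g^2 - 43*g - 40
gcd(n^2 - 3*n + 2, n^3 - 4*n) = n - 2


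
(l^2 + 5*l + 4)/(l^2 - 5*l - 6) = (l + 4)/(l - 6)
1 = 1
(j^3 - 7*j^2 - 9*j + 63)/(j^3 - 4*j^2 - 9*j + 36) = (j - 7)/(j - 4)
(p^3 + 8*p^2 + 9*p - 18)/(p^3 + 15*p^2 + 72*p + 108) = (p - 1)/(p + 6)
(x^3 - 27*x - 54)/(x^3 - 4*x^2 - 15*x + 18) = (x + 3)/(x - 1)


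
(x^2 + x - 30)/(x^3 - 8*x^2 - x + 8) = (x^2 + x - 30)/(x^3 - 8*x^2 - x + 8)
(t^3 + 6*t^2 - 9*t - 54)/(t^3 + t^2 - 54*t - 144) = (t - 3)/(t - 8)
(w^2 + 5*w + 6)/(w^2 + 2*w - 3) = (w + 2)/(w - 1)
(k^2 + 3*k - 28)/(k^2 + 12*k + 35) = (k - 4)/(k + 5)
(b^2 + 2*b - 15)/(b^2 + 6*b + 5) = (b - 3)/(b + 1)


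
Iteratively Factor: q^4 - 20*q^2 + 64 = (q + 2)*(q^3 - 2*q^2 - 16*q + 32) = (q - 2)*(q + 2)*(q^2 - 16) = (q - 4)*(q - 2)*(q + 2)*(q + 4)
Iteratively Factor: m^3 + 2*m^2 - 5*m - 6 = (m + 3)*(m^2 - m - 2) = (m + 1)*(m + 3)*(m - 2)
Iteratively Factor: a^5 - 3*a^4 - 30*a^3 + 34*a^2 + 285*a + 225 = (a - 5)*(a^4 + 2*a^3 - 20*a^2 - 66*a - 45) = (a - 5)*(a + 3)*(a^3 - a^2 - 17*a - 15) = (a - 5)*(a + 3)^2*(a^2 - 4*a - 5) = (a - 5)^2*(a + 3)^2*(a + 1)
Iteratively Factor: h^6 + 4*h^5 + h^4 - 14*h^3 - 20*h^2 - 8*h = (h - 2)*(h^5 + 6*h^4 + 13*h^3 + 12*h^2 + 4*h) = (h - 2)*(h + 1)*(h^4 + 5*h^3 + 8*h^2 + 4*h) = (h - 2)*(h + 1)*(h + 2)*(h^3 + 3*h^2 + 2*h) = (h - 2)*(h + 1)^2*(h + 2)*(h^2 + 2*h) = (h - 2)*(h + 1)^2*(h + 2)^2*(h)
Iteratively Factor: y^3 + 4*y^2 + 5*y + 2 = (y + 1)*(y^2 + 3*y + 2) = (y + 1)^2*(y + 2)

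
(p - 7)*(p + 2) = p^2 - 5*p - 14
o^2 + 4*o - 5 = (o - 1)*(o + 5)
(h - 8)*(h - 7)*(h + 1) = h^3 - 14*h^2 + 41*h + 56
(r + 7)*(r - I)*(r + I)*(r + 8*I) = r^4 + 7*r^3 + 8*I*r^3 + r^2 + 56*I*r^2 + 7*r + 8*I*r + 56*I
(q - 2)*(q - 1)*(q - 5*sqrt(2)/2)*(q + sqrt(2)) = q^4 - 3*q^3 - 3*sqrt(2)*q^3/2 - 3*q^2 + 9*sqrt(2)*q^2/2 - 3*sqrt(2)*q + 15*q - 10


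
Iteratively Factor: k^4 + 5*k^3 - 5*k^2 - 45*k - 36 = (k - 3)*(k^3 + 8*k^2 + 19*k + 12) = (k - 3)*(k + 4)*(k^2 + 4*k + 3) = (k - 3)*(k + 3)*(k + 4)*(k + 1)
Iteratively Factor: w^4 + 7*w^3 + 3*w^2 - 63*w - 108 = (w + 4)*(w^3 + 3*w^2 - 9*w - 27) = (w + 3)*(w + 4)*(w^2 - 9) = (w + 3)^2*(w + 4)*(w - 3)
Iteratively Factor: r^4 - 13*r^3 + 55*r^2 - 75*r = (r - 5)*(r^3 - 8*r^2 + 15*r) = r*(r - 5)*(r^2 - 8*r + 15) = r*(r - 5)*(r - 3)*(r - 5)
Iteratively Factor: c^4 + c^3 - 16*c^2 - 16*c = (c)*(c^3 + c^2 - 16*c - 16) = c*(c + 4)*(c^2 - 3*c - 4) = c*(c - 4)*(c + 4)*(c + 1)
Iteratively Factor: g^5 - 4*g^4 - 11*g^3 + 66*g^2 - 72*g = (g - 2)*(g^4 - 2*g^3 - 15*g^2 + 36*g) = (g - 3)*(g - 2)*(g^3 + g^2 - 12*g) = g*(g - 3)*(g - 2)*(g^2 + g - 12) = g*(g - 3)^2*(g - 2)*(g + 4)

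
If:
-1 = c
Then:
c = -1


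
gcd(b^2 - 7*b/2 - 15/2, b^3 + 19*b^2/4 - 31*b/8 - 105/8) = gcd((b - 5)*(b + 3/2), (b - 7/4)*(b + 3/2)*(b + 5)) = b + 3/2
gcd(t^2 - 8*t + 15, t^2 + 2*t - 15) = t - 3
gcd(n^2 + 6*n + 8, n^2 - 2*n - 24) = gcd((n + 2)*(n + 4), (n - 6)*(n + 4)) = n + 4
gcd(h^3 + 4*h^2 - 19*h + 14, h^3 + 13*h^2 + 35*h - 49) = h^2 + 6*h - 7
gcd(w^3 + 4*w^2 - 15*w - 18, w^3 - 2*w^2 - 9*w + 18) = w - 3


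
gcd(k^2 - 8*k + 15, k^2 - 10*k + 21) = k - 3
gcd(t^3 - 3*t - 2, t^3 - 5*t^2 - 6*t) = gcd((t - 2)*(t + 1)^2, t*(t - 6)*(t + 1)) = t + 1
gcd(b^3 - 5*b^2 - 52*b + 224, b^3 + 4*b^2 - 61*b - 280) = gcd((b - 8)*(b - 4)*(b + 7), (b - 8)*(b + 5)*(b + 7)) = b^2 - b - 56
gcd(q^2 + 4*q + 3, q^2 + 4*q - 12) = 1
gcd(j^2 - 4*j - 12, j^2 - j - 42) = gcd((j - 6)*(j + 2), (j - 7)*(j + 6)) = 1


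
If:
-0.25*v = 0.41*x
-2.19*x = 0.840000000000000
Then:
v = 0.63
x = -0.38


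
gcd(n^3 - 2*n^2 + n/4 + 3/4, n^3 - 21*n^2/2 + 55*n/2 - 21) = n - 3/2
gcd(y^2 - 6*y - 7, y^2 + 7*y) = 1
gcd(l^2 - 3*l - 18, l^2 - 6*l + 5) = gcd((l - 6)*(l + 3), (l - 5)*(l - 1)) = 1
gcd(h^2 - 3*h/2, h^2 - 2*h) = h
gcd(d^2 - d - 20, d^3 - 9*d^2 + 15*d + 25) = d - 5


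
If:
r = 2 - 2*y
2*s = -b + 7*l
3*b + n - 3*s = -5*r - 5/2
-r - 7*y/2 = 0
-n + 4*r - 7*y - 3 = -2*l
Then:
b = 17*s/23 - 2135/138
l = 9*s/23 - 305/138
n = 18*s/23 + 1420/69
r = 14/3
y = -4/3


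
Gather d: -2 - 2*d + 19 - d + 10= 27 - 3*d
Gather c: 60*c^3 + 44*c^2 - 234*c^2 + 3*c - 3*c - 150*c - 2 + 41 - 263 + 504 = 60*c^3 - 190*c^2 - 150*c + 280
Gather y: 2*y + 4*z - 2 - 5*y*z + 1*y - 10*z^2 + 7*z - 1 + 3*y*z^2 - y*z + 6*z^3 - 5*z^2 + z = y*(3*z^2 - 6*z + 3) + 6*z^3 - 15*z^2 + 12*z - 3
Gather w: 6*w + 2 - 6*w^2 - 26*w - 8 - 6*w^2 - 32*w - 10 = -12*w^2 - 52*w - 16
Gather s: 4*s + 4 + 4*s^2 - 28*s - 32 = 4*s^2 - 24*s - 28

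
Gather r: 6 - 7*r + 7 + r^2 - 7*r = r^2 - 14*r + 13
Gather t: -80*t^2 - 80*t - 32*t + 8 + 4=-80*t^2 - 112*t + 12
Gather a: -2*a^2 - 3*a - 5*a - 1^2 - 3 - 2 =-2*a^2 - 8*a - 6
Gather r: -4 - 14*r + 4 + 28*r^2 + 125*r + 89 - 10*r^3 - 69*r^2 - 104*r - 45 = -10*r^3 - 41*r^2 + 7*r + 44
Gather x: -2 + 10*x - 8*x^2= -8*x^2 + 10*x - 2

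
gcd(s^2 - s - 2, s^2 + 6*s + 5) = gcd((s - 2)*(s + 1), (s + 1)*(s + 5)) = s + 1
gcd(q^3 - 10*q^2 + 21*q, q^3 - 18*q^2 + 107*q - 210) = q - 7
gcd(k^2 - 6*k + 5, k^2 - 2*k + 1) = k - 1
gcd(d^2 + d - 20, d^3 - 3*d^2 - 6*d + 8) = d - 4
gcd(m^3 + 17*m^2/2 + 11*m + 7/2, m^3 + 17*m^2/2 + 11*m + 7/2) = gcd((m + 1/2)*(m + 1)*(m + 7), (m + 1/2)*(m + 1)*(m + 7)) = m^3 + 17*m^2/2 + 11*m + 7/2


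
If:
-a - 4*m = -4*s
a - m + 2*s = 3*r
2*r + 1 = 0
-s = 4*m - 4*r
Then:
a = -22/29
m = -21/58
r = -1/2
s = -16/29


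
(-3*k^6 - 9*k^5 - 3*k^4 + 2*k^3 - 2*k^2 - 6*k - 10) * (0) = 0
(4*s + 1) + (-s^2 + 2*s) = -s^2 + 6*s + 1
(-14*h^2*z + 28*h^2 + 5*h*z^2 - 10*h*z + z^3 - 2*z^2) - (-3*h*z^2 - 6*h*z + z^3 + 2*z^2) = -14*h^2*z + 28*h^2 + 8*h*z^2 - 4*h*z - 4*z^2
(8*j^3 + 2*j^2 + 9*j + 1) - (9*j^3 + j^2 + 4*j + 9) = -j^3 + j^2 + 5*j - 8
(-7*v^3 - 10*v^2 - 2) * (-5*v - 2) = 35*v^4 + 64*v^3 + 20*v^2 + 10*v + 4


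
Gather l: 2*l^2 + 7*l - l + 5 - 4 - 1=2*l^2 + 6*l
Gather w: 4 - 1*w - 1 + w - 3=0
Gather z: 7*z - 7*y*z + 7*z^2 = 7*z^2 + z*(7 - 7*y)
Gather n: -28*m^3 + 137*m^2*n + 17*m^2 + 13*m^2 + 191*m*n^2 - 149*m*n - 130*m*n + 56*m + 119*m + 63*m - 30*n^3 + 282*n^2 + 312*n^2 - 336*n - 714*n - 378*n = -28*m^3 + 30*m^2 + 238*m - 30*n^3 + n^2*(191*m + 594) + n*(137*m^2 - 279*m - 1428)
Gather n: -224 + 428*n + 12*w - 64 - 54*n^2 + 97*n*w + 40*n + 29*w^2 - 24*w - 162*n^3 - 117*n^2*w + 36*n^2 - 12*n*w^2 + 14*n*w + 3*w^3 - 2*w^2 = -162*n^3 + n^2*(-117*w - 18) + n*(-12*w^2 + 111*w + 468) + 3*w^3 + 27*w^2 - 12*w - 288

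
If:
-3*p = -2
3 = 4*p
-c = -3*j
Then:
No Solution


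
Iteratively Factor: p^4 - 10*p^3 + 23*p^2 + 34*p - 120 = (p - 4)*(p^3 - 6*p^2 - p + 30) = (p - 4)*(p - 3)*(p^2 - 3*p - 10) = (p - 4)*(p - 3)*(p + 2)*(p - 5)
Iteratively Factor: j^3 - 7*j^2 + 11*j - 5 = (j - 5)*(j^2 - 2*j + 1) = (j - 5)*(j - 1)*(j - 1)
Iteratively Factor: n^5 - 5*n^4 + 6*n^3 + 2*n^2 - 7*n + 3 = (n - 1)*(n^4 - 4*n^3 + 2*n^2 + 4*n - 3) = (n - 3)*(n - 1)*(n^3 - n^2 - n + 1) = (n - 3)*(n - 1)^2*(n^2 - 1) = (n - 3)*(n - 1)^2*(n + 1)*(n - 1)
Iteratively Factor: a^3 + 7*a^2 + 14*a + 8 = (a + 1)*(a^2 + 6*a + 8) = (a + 1)*(a + 2)*(a + 4)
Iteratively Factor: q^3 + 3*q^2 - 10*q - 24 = (q + 2)*(q^2 + q - 12) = (q - 3)*(q + 2)*(q + 4)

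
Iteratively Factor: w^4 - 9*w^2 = (w + 3)*(w^3 - 3*w^2) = w*(w + 3)*(w^2 - 3*w) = w*(w - 3)*(w + 3)*(w)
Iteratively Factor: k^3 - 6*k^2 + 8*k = (k - 2)*(k^2 - 4*k) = (k - 4)*(k - 2)*(k)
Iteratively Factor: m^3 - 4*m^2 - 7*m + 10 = (m - 1)*(m^2 - 3*m - 10) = (m - 5)*(m - 1)*(m + 2)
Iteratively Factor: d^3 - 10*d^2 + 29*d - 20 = (d - 5)*(d^2 - 5*d + 4) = (d - 5)*(d - 4)*(d - 1)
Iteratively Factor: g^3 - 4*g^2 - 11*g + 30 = (g - 2)*(g^2 - 2*g - 15) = (g - 2)*(g + 3)*(g - 5)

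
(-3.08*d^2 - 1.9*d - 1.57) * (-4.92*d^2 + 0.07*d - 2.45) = 15.1536*d^4 + 9.1324*d^3 + 15.1374*d^2 + 4.5451*d + 3.8465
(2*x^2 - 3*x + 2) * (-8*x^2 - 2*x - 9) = -16*x^4 + 20*x^3 - 28*x^2 + 23*x - 18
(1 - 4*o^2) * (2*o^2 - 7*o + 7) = -8*o^4 + 28*o^3 - 26*o^2 - 7*o + 7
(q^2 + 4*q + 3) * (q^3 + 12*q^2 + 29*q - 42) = q^5 + 16*q^4 + 80*q^3 + 110*q^2 - 81*q - 126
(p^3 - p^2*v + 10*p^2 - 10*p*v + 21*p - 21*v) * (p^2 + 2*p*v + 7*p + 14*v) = p^5 + p^4*v + 17*p^4 - 2*p^3*v^2 + 17*p^3*v + 91*p^3 - 34*p^2*v^2 + 91*p^2*v + 147*p^2 - 182*p*v^2 + 147*p*v - 294*v^2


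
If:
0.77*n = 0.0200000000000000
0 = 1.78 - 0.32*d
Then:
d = 5.56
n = 0.03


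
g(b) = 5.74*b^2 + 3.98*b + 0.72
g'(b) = 11.48*b + 3.98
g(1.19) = 13.58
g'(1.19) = 17.64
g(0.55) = 4.65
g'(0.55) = 10.29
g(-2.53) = 27.39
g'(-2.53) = -25.06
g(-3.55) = 58.93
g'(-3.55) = -36.77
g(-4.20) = 85.26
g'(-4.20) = -44.24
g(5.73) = 211.99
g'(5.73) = 69.76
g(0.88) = 8.67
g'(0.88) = 14.08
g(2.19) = 36.97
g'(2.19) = 29.12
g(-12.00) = 779.52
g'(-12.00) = -133.78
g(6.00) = 231.24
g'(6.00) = 72.86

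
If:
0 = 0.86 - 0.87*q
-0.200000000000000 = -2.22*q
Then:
No Solution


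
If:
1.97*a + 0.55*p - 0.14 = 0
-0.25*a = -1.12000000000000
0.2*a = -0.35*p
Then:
No Solution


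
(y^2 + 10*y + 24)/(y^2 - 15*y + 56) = (y^2 + 10*y + 24)/(y^2 - 15*y + 56)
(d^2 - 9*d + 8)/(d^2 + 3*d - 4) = (d - 8)/(d + 4)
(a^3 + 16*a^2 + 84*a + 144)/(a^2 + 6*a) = a + 10 + 24/a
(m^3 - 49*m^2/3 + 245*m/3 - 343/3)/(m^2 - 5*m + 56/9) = 3*(m^2 - 14*m + 49)/(3*m - 8)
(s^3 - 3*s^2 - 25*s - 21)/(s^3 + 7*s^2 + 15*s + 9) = (s - 7)/(s + 3)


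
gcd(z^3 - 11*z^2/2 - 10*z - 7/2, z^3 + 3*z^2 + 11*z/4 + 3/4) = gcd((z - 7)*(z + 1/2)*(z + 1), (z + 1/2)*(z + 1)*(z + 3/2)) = z^2 + 3*z/2 + 1/2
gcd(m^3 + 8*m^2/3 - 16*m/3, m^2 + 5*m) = m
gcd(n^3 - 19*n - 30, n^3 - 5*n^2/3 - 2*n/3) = 1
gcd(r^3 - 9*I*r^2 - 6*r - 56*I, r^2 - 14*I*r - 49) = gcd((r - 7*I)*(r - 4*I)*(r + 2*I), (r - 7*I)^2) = r - 7*I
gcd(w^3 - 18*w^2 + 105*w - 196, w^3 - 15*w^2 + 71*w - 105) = w - 7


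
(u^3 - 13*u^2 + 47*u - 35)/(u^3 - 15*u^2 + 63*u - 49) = (u - 5)/(u - 7)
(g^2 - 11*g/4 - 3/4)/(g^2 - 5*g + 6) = (g + 1/4)/(g - 2)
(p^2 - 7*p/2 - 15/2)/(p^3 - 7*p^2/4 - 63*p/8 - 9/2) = 4*(p - 5)/(4*p^2 - 13*p - 12)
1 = 1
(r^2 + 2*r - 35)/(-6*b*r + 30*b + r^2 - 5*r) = (r + 7)/(-6*b + r)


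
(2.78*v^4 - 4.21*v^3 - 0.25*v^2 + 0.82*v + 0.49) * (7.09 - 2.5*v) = -6.95*v^5 + 30.2352*v^4 - 29.2239*v^3 - 3.8225*v^2 + 4.5888*v + 3.4741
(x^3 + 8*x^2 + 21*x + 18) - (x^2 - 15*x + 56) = x^3 + 7*x^2 + 36*x - 38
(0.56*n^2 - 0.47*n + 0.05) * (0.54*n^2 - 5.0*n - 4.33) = 0.3024*n^4 - 3.0538*n^3 - 0.0478000000000005*n^2 + 1.7851*n - 0.2165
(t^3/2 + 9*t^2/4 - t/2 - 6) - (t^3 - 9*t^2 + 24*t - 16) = -t^3/2 + 45*t^2/4 - 49*t/2 + 10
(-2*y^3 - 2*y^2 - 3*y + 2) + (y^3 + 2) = -y^3 - 2*y^2 - 3*y + 4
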